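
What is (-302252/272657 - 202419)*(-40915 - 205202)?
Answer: 13583507222975595/272657 ≈ 4.9819e+10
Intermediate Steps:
(-302252/272657 - 202419)*(-40915 - 205202) = (-302252*1/272657 - 202419)*(-246117) = (-302252/272657 - 202419)*(-246117) = -55191259535/272657*(-246117) = 13583507222975595/272657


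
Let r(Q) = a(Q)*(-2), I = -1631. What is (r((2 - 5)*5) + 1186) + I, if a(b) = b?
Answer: -415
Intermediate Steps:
r(Q) = -2*Q (r(Q) = Q*(-2) = -2*Q)
(r((2 - 5)*5) + 1186) + I = (-2*(2 - 5)*5 + 1186) - 1631 = (-(-6)*5 + 1186) - 1631 = (-2*(-15) + 1186) - 1631 = (30 + 1186) - 1631 = 1216 - 1631 = -415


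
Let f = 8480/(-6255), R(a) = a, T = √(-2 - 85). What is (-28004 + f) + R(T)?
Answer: -35034700/1251 + I*√87 ≈ -28005.0 + 9.3274*I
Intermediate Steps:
T = I*√87 (T = √(-87) = I*√87 ≈ 9.3274*I)
f = -1696/1251 (f = 8480*(-1/6255) = -1696/1251 ≈ -1.3557)
(-28004 + f) + R(T) = (-28004 - 1696/1251) + I*√87 = -35034700/1251 + I*√87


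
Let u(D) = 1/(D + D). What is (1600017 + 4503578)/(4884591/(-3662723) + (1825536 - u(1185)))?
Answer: 3116658432962850/932166700346351 ≈ 3.3435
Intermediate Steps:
u(D) = 1/(2*D)
(1600017 + 4503578)/(4884591/(-3662723) + (1825536 - u(1185))) = (1600017 + 4503578)/(4884591/(-3662723) + (1825536 - 1/(2*1185))) = 6103595/(4884591*(-1/3662723) + (1825536 - 1/(2*1185))) = 6103595/(-4884591/3662723 + (1825536 - 1*1/2370)) = 6103595/(-4884591/3662723 + (1825536 - 1/2370)) = 6103595/(-4884591/3662723 + 4326520319/2370) = 6103595/(15846833905887967/8680653510) = 6103595*(8680653510/15846833905887967) = 3116658432962850/932166700346351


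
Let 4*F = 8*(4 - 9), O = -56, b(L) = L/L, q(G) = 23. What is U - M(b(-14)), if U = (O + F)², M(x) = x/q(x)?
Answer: 100187/23 ≈ 4356.0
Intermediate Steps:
b(L) = 1
F = -10 (F = (8*(4 - 9))/4 = (8*(-5))/4 = (¼)*(-40) = -10)
M(x) = x/23
U = 4356 (U = (-56 - 10)² = (-66)² = 4356)
U - M(b(-14)) = 4356 - 1/23 = 100187/23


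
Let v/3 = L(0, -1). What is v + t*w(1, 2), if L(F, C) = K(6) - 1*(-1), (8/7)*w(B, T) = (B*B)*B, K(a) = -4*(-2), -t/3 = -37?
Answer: 993/8 ≈ 124.13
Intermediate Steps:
t = 111 (t = -3*(-37) = 111)
K(a) = 8
w(B, T) = 7*B³/8 (w(B, T) = 7*((B*B)*B)/8 = 7*(B²*B)/8 = 7*B³/8)
L(F, C) = 9 (L(F, C) = 8 - 1*(-1) = 8 + 1 = 9)
v = 27 (v = 3*9 = 27)
v + t*w(1, 2) = 27 + 111*((7/8)*1³) = 27 + 111*((7/8)*1) = 27 + 111*(7/8) = 27 + 777/8 = 993/8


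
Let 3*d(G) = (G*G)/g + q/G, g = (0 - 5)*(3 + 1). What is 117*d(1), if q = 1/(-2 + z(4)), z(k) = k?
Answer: 351/20 ≈ 17.550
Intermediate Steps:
g = -20 (g = -5*4 = -20)
q = 1/2 (q = 1/(-2 + 4) = 1/2 ≈ 0.50000)
d(G) = -G**2/60 + 1/(6*G) (d(G) = ((G*G)/(-20) + 1/(2*G))/3 = (G**2*(-1/20) + 1/(2*G))/3 = (-G**2/20 + 1/(2*G))/3 = (1/(2*G) - G**2/20)/3 = -G**2/60 + 1/(6*G))
117*d(1) = 117*((1/60)*(10 - 1*1**3)/1) = 117*((1/60)*1*(10 - 1*1)) = 117*((1/60)*1*(10 - 1)) = 117*((1/60)*1*9) = 117*(3/20) = 351/20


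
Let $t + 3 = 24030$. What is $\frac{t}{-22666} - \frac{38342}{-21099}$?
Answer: $\frac{362114099}{478229934} \approx 0.7572$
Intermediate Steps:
$t = 24027$ ($t = -3 + 24030 = 24027$)
$\frac{t}{-22666} - \frac{38342}{-21099} = \frac{24027}{-22666} - \frac{38342}{-21099} = 24027 \left(- \frac{1}{22666}\right) - - \frac{38342}{21099} = - \frac{24027}{22666} + \frac{38342}{21099} = \frac{362114099}{478229934}$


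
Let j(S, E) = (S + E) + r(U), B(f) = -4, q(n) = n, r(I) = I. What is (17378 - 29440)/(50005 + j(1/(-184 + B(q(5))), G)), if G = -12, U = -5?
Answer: -2267656/9397743 ≈ -0.24130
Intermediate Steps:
j(S, E) = -5 + E + S (j(S, E) = (S + E) - 5 = (E + S) - 5 = -5 + E + S)
(17378 - 29440)/(50005 + j(1/(-184 + B(q(5))), G)) = (17378 - 29440)/(50005 + (-5 - 12 + 1/(-184 - 4))) = -12062/(50005 + (-5 - 12 + 1/(-188))) = -12062/(50005 + (-5 - 12 - 1/188)) = -12062/(50005 - 3197/188) = -12062/9397743/188 = -12062*188/9397743 = -2267656/9397743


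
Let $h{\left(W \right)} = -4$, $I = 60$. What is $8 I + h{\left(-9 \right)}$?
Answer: $476$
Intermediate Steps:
$8 I + h{\left(-9 \right)} = 8 \cdot 60 - 4 = 480 - 4 = 476$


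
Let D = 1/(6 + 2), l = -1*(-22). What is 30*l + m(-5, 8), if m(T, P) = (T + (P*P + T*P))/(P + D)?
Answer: 43052/65 ≈ 662.34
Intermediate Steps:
l = 22
D = ⅛ (D = 1/8 = ⅛ ≈ 0.12500)
m(T, P) = (T + P² + P*T)/(⅛ + P) (m(T, P) = (T + (P*P + T*P))/(P + ⅛) = (T + (P² + P*T))/(⅛ + P) = (T + P² + P*T)/(⅛ + P))
30*l + m(-5, 8) = 30*22 + 8*(-5 + 8² + 8*(-5))/(1 + 8*8) = 660 + 8*(-5 + 64 - 40)/(1 + 64) = 660 + 8*19/65 = 660 + 8*(1/65)*19 = 660 + 152/65 = 43052/65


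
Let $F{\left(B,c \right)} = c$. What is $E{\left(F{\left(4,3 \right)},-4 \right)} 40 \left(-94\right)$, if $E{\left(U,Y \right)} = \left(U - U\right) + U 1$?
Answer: $-11280$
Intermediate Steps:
$E{\left(U,Y \right)} = U$ ($E{\left(U,Y \right)} = 0 + U = U$)
$E{\left(F{\left(4,3 \right)},-4 \right)} 40 \left(-94\right) = 3 \cdot 40 \left(-94\right) = 120 \left(-94\right) = -11280$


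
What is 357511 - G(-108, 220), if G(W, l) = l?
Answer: 357291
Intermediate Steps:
357511 - G(-108, 220) = 357511 - 1*220 = 357511 - 220 = 357291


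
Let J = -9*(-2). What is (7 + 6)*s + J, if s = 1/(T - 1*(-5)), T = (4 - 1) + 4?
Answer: 229/12 ≈ 19.083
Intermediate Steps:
T = 7 (T = 3 + 4 = 7)
J = 18
s = 1/12 (s = 1/(7 - 1*(-5)) = 1/(7 + 5) = 1/12 ≈ 0.083333)
(7 + 6)*s + J = (7 + 6)*(1/12) + 18 = 13*(1/12) + 18 = 13/12 + 18 = 229/12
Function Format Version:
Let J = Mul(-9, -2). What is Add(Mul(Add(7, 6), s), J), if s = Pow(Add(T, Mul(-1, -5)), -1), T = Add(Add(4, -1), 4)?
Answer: Rational(229, 12) ≈ 19.083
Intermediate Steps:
T = 7 (T = Add(3, 4) = 7)
J = 18
s = Rational(1, 12) (s = Pow(Add(7, Mul(-1, -5)), -1) = Pow(Add(7, 5), -1) = Pow(12, -1) = Rational(1, 12) ≈ 0.083333)
Add(Mul(Add(7, 6), s), J) = Add(Mul(Add(7, 6), Rational(1, 12)), 18) = Add(Mul(13, Rational(1, 12)), 18) = Add(Rational(13, 12), 18) = Rational(229, 12)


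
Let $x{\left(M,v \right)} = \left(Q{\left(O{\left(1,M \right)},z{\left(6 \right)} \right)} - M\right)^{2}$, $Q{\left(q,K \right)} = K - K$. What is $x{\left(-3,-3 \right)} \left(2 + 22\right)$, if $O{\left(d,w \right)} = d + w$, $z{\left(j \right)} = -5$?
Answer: $216$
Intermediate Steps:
$Q{\left(q,K \right)} = 0$
$x{\left(M,v \right)} = M^{2}$ ($x{\left(M,v \right)} = \left(0 - M\right)^{2} = \left(- M\right)^{2} = M^{2}$)
$x{\left(-3,-3 \right)} \left(2 + 22\right) = \left(-3\right)^{2} \left(2 + 22\right) = 9 \cdot 24 = 216$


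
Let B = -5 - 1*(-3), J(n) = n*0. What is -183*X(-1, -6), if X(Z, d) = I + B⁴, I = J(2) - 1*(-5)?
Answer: -3843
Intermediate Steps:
J(n) = 0
B = -2 (B = -5 + 3 = -2)
I = 5 (I = 0 - 1*(-5) = 0 + 5 = 5)
X(Z, d) = 21 (X(Z, d) = 5 + (-2)⁴ = 5 + 16 = 21)
-183*X(-1, -6) = -183*21 = -3843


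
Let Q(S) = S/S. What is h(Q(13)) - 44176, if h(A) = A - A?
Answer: -44176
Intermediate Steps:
Q(S) = 1
h(A) = 0
h(Q(13)) - 44176 = 0 - 44176 = -44176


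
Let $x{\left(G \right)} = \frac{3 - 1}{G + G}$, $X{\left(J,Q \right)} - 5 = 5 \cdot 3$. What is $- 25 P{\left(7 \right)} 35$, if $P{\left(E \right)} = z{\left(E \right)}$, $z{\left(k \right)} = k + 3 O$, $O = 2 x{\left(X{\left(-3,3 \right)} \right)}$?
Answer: $- \frac{12775}{2} \approx -6387.5$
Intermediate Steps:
$X{\left(J,Q \right)} = 20$ ($X{\left(J,Q \right)} = 5 + 5 \cdot 3 = 5 + 15 = 20$)
$x{\left(G \right)} = \frac{1}{G}$ ($x{\left(G \right)} = \frac{2}{2 G} = 2 \frac{1}{2 G} = \frac{1}{G}$)
$O = \frac{1}{10}$ ($O = \frac{2}{20} = 2 \cdot \frac{1}{20} = \frac{1}{10} \approx 0.1$)
$z{\left(k \right)} = \frac{3}{10} + k$ ($z{\left(k \right)} = k + 3 \cdot \frac{1}{10} = k + \frac{3}{10} = \frac{3}{10} + k$)
$P{\left(E \right)} = \frac{3}{10} + E$
$- 25 P{\left(7 \right)} 35 = - 25 \left(\frac{3}{10} + 7\right) 35 = \left(-25\right) \frac{73}{10} \cdot 35 = \left(- \frac{365}{2}\right) 35 = - \frac{12775}{2}$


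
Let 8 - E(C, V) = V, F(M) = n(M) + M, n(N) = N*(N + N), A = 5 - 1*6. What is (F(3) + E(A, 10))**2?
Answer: 361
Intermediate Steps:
A = -1 (A = 5 - 6 = -1)
n(N) = 2*N**2 (n(N) = N*(2*N) = 2*N**2)
F(M) = M + 2*M**2 (F(M) = 2*M**2 + M = M + 2*M**2)
E(C, V) = 8 - V
(F(3) + E(A, 10))**2 = (3*(1 + 2*3) + (8 - 1*10))**2 = (3*(1 + 6) + (8 - 10))**2 = (3*7 - 2)**2 = (21 - 2)**2 = 19**2 = 361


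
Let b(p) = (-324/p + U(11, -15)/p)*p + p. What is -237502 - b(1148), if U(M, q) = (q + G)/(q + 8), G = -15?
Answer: -1668312/7 ≈ -2.3833e+5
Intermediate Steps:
U(M, q) = (-15 + q)/(8 + q) (U(M, q) = (q - 15)/(q + 8) = (-15 + q)/(8 + q))
b(p) = -2238/7 + p (b(p) = (-324/p + ((-15 - 15)/(8 - 15))/p)*p + p = (-324/p + (-30/(-7))/p)*p + p = (-324/p + (-⅐*(-30))/p)*p + p = (-324/p + 30/(7*p))*p + p = (-2238/(7*p))*p + p = -2238/7 + p)
-237502 - b(1148) = -237502 - (-2238/7 + 1148) = -237502 - 1*5798/7 = -237502 - 5798/7 = -1668312/7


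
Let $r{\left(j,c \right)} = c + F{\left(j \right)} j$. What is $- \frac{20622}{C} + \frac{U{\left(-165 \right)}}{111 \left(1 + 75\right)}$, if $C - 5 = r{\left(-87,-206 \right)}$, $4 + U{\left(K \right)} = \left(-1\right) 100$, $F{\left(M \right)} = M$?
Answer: $- \frac{7280561}{2589852} \approx -2.8112$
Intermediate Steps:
$U{\left(K \right)} = -104$ ($U{\left(K \right)} = -4 - 100 = -104$)
$r{\left(j,c \right)} = c + j^{2}$ ($r{\left(j,c \right)} = c + j j = c + j^{2}$)
$C = 7368$ ($C = 5 - \left(206 - \left(-87\right)^{2}\right) = 5 + \left(-206 + 7569\right) = 5 + 7363 = 7368$)
$- \frac{20622}{C} + \frac{U{\left(-165 \right)}}{111 \left(1 + 75\right)} = - \frac{20622}{7368} - \frac{104}{111 \left(1 + 75\right)} = \left(-20622\right) \frac{1}{7368} - \frac{104}{111 \cdot 76} = - \frac{3437}{1228} - \frac{104}{8436} = - \frac{3437}{1228} - \frac{26}{2109} = - \frac{7280561}{2589852}$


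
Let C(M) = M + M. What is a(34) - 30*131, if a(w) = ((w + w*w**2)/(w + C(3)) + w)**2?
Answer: 412509801/400 ≈ 1.0313e+6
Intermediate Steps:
C(M) = 2*M
a(w) = (w + (w + w**3)/(6 + w))**2 (a(w) = ((w + w*w**2)/(w + 2*3) + w)**2 = ((w + w**3)/(w + 6) + w)**2 = ((w + w**3)/(6 + w) + w)**2 = (w + (w + w**3)/(6 + w))**2)
a(34) - 30*131 = 34**2*(7 + 34 + 34**2)**2/(6 + 34)**2 - 30*131 = 1156*(7 + 34 + 1156)**2/40**2 - 1*3930 = 1156*(1/1600)*1197**2 - 3930 = 1156*(1/1600)*1432809 - 3930 = 414081801/400 - 3930 = 412509801/400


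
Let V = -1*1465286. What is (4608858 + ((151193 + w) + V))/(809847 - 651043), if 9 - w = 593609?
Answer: 2701165/158804 ≈ 17.009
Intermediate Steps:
V = -1465286
w = -593600 (w = 9 - 1*593609 = 9 - 593609 = -593600)
(4608858 + ((151193 + w) + V))/(809847 - 651043) = (4608858 + ((151193 - 593600) - 1465286))/(809847 - 651043) = (4608858 + (-442407 - 1465286))/158804 = (4608858 - 1907693)*(1/158804) = 2701165*(1/158804) = 2701165/158804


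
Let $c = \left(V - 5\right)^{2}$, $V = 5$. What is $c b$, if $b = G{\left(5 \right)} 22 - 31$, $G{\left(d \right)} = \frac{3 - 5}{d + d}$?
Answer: $0$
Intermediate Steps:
$G{\left(d \right)} = - \frac{1}{d}$ ($G{\left(d \right)} = - \frac{2}{2 d} = - 2 \frac{1}{2 d} = - \frac{1}{d}$)
$c = 0$ ($c = \left(5 - 5\right)^{2} = 0^{2} = 0$)
$b = - \frac{177}{5}$ ($b = - \frac{1}{5} \cdot 22 - 31 = \left(-1\right) \frac{1}{5} \cdot 22 - 31 = \left(- \frac{1}{5}\right) 22 - 31 = - \frac{22}{5} - 31 = - \frac{177}{5} \approx -35.4$)
$c b = 0 \left(- \frac{177}{5}\right) = 0$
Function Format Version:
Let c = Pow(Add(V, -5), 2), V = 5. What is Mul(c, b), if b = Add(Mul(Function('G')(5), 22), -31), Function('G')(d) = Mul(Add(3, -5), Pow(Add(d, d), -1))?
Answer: 0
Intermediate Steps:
Function('G')(d) = Mul(-1, Pow(d, -1)) (Function('G')(d) = Mul(-2, Pow(Mul(2, d), -1)) = Mul(-2, Mul(Rational(1, 2), Pow(d, -1))) = Mul(-1, Pow(d, -1)))
c = 0 (c = Pow(Add(5, -5), 2) = Pow(0, 2) = 0)
b = Rational(-177, 5) (b = Add(Mul(Mul(-1, Pow(5, -1)), 22), -31) = Add(Mul(Mul(-1, Rational(1, 5)), 22), -31) = Add(Mul(Rational(-1, 5), 22), -31) = Add(Rational(-22, 5), -31) = Rational(-177, 5) ≈ -35.400)
Mul(c, b) = Mul(0, Rational(-177, 5)) = 0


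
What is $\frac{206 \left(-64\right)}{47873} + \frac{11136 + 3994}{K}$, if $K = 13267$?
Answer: $\frac{549406362}{635131091} \approx 0.86503$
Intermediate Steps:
$\frac{206 \left(-64\right)}{47873} + \frac{11136 + 3994}{K} = \frac{206 \left(-64\right)}{47873} + \frac{11136 + 3994}{13267} = \left(-13184\right) \frac{1}{47873} + 15130 \cdot \frac{1}{13267} = - \frac{13184}{47873} + \frac{15130}{13267} = \frac{549406362}{635131091}$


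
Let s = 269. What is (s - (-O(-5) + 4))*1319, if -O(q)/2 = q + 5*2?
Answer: 336345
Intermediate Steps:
O(q) = -20 - 2*q (O(q) = -2*(q + 5*2) = -2*(q + 10) = -2*(10 + q) = -20 - 2*q)
(s - (-O(-5) + 4))*1319 = (269 - (-(-20 - 2*(-5)) + 4))*1319 = (269 - (-(-20 + 10) + 4))*1319 = (269 - (-1*(-10) + 4))*1319 = (269 - (10 + 4))*1319 = (269 - 1*14)*1319 = (269 - 14)*1319 = 255*1319 = 336345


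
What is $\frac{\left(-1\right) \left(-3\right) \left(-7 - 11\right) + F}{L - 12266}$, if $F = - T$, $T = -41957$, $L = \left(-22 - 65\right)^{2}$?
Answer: $- \frac{41903}{4697} \approx -8.9212$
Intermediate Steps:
$L = 7569$ ($L = \left(-87\right)^{2} = 7569$)
$F = 41957$ ($F = \left(-1\right) \left(-41957\right) = 41957$)
$\frac{\left(-1\right) \left(-3\right) \left(-7 - 11\right) + F}{L - 12266} = \frac{\left(-1\right) \left(-3\right) \left(-7 - 11\right) + 41957}{7569 - 12266} = \frac{3 \left(-18\right) + 41957}{-4697} = \left(-54 + 41957\right) \left(- \frac{1}{4697}\right) = 41903 \left(- \frac{1}{4697}\right) = - \frac{41903}{4697}$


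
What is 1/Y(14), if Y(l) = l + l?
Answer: 1/28 ≈ 0.035714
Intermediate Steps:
Y(l) = 2*l
1/Y(14) = 1/(2*14) = 1/28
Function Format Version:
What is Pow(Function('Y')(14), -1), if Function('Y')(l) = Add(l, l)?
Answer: Rational(1, 28) ≈ 0.035714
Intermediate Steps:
Function('Y')(l) = Mul(2, l)
Pow(Function('Y')(14), -1) = Pow(Mul(2, 14), -1) = Pow(28, -1) = Rational(1, 28)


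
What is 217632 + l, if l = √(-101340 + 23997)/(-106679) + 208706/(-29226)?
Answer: 3180152063/14613 - I*√77343/106679 ≈ 2.1762e+5 - 0.0026069*I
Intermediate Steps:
l = -104353/14613 - I*√77343/106679 (l = √(-77343)*(-1/106679) + 208706*(-1/29226) = (I*√77343)*(-1/106679) - 104353/14613 = -I*√77343/106679 - 104353/14613 = -104353/14613 - I*√77343/106679 ≈ -7.1411 - 0.0026069*I)
217632 + l = 217632 + (-104353/14613 - I*√77343/106679) = 3180152063/14613 - I*√77343/106679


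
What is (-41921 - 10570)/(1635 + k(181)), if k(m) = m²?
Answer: -52491/34396 ≈ -1.5261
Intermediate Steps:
(-41921 - 10570)/(1635 + k(181)) = (-41921 - 10570)/(1635 + 181²) = -52491/(1635 + 32761) = -52491/34396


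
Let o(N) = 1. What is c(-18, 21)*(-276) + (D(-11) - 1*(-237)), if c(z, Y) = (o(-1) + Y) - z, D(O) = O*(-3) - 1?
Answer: -10771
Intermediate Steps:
D(O) = -1 - 3*O (D(O) = -3*O - 1 = -1 - 3*O)
c(z, Y) = 1 + Y - z (c(z, Y) = (1 + Y) - z = 1 + Y - z)
c(-18, 21)*(-276) + (D(-11) - 1*(-237)) = (1 + 21 - 1*(-18))*(-276) + ((-1 - 3*(-11)) - 1*(-237)) = (1 + 21 + 18)*(-276) + ((-1 + 33) + 237) = 40*(-276) + (32 + 237) = -11040 + 269 = -10771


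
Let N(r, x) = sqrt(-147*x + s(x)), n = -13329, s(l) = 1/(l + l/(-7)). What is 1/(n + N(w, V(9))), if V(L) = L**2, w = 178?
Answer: -6477894/86349635921 - 9*I*sqrt(34720770)/86349635921 ≈ -7.5019e-5 - 6.1415e-7*I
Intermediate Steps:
s(l) = 7/(6*l) (s(l) = 1/(l + l*(-1/7)) = 1/(l - l/7) = 1/(6*l/7) = 7/(6*l))
N(r, x) = sqrt(-147*x + 7/(6*x))
1/(n + N(w, V(9))) = 1/(-13329 + sqrt(-5292*9**2 + 42/(9**2))/6) = 1/(-13329 + sqrt(-5292*81 + 42/81)/6) = 1/(-13329 + sqrt(-428652 + 42*(1/81))/6) = 1/(-13329 + sqrt(-428652 + 14/27)/6) = 1/(-13329 + sqrt(-11573590/27)/6) = 1/(-13329 + (I*sqrt(34720770)/9)/6) = 1/(-13329 + I*sqrt(34720770)/54)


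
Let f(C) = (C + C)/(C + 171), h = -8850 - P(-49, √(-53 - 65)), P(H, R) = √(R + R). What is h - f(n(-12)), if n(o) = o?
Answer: -469042/53 - 2^(¾)*59^(¼)*√I ≈ -8853.1 - 3.2959*I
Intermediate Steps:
P(H, R) = √2*√R (P(H, R) = √(2*R) = √2*√R)
h = -8850 - 2^(¾)*59^(¼)*√I (h = -8850 - √2*√(√(-53 - 65)) = -8850 - √2*√(√(-118)) = -8850 - √2*√(I*√118) = -8850 - √2*118^(¼)*√I = -8850 - 2^(¾)*59^(¼)*√I ≈ -8853.3 - 3.2959*I)
f(C) = 2*C/(171 + C) (f(C) = (2*C)/(171 + C) = 2*C/(171 + C))
h - f(n(-12)) = (-8850 - 2^(¾)*59^(¼)*√I) - 2*(-12)/(171 - 12) = (-8850 - 2^(¾)*59^(¼)*√I) - 2*(-12)/159 = (-8850 - 2^(¾)*59^(¼)*√I) - 1*(-8/53) = (-8850 - 2^(¾)*59^(¼)*√I) + 8/53 = -469042/53 - 2^(¾)*59^(¼)*√I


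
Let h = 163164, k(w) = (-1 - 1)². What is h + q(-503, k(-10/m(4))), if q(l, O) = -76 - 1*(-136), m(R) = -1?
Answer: 163224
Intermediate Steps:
k(w) = 4 (k(w) = (-2)² = 4)
q(l, O) = 60 (q(l, O) = -76 + 136 = 60)
h + q(-503, k(-10/m(4))) = 163164 + 60 = 163224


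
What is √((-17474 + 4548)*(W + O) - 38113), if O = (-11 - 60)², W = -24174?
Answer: 3*√27475005 ≈ 15725.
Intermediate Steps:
O = 5041 (O = (-71)² = 5041)
√((-17474 + 4548)*(W + O) - 38113) = √((-17474 + 4548)*(-24174 + 5041) - 38113) = √(-12926*(-19133) - 38113) = √(247313158 - 38113) = √247275045 = 3*√27475005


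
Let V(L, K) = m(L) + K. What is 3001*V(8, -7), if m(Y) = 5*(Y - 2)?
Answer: 69023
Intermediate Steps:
m(Y) = -10 + 5*Y (m(Y) = 5*(-2 + Y) = -10 + 5*Y)
V(L, K) = -10 + K + 5*L (V(L, K) = (-10 + 5*L) + K = -10 + K + 5*L)
3001*V(8, -7) = 3001*(-10 - 7 + 5*8) = 3001*(-10 - 7 + 40) = 3001*23 = 69023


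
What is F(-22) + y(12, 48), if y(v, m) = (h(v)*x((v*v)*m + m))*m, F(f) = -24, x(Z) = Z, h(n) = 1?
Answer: 334056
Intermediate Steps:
y(v, m) = m*(m + m*v**2) (y(v, m) = (1*((v*v)*m + m))*m = (1*(v**2*m + m))*m = (1*(m*v**2 + m))*m = (1*(m + m*v**2))*m = (m + m*v**2)*m = m*(m + m*v**2))
F(-22) + y(12, 48) = -24 + 48**2*(1 + 12**2) = -24 + 2304*(1 + 144) = -24 + 2304*145 = -24 + 334080 = 334056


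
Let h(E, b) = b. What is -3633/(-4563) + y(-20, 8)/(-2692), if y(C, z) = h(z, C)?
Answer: 822608/1023633 ≈ 0.80362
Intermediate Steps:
y(C, z) = C
-3633/(-4563) + y(-20, 8)/(-2692) = -3633/(-4563) - 20/(-2692) = -3633*(-1/4563) - 20*(-1/2692) = 1211/1521 + 5/673 = 822608/1023633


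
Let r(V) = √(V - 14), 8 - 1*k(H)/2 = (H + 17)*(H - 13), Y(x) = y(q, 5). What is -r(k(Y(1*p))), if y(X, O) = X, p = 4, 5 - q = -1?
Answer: -18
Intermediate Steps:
q = 6 (q = 5 - 1*(-1) = 5 + 1 = 6)
Y(x) = 6
k(H) = 16 - 2*(-13 + H)*(17 + H) (k(H) = 16 - 2*(H + 17)*(H - 13) = 16 - 2*(17 + H)*(-13 + H) = 16 - 2*(-13 + H)*(17 + H))
r(V) = √(-14 + V)
-r(k(Y(1*p))) = -√(-14 + (458 - 8*6 - 2*6²)) = -√(-14 + (458 - 48 - 2*36)) = -√(-14 + (458 - 48 - 72)) = -√(-14 + 338) = -√324 = -1*18 = -18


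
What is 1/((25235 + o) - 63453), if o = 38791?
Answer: 1/573 ≈ 0.0017452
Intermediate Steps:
1/((25235 + o) - 63453) = 1/((25235 + 38791) - 63453) = 1/(64026 - 63453) = 1/573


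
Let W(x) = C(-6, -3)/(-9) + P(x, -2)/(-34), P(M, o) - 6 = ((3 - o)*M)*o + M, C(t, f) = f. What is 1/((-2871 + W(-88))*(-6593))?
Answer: 51/973133393 ≈ 5.2408e-8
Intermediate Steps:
P(M, o) = 6 + M + M*o*(3 - o) (P(M, o) = 6 + (((3 - o)*M)*o + M) = 6 + ((M*(3 - o))*o + M) = 6 + (M*o*(3 - o) + M) = 6 + (M + M*o*(3 - o)) = 6 + M + M*o*(3 - o))
W(x) = 8/51 + 9*x/34 (W(x) = -3/(-9) + (6 + x - 1*x*(-2)² + 3*x*(-2))/(-34) = -3*(-⅑) + (6 + x - 1*x*4 - 6*x)*(-1/34) = ⅓ + (6 + x - 4*x - 6*x)*(-1/34) = ⅓ + (6 - 9*x)*(-1/34) = ⅓ + (-3/17 + 9*x/34) = 8/51 + 9*x/34)
1/((-2871 + W(-88))*(-6593)) = 1/((-2871 + (8/51 + (9/34)*(-88)))*(-6593)) = -1/6593/(-2871 + (8/51 - 396/17)) = -1/6593/(-2871 - 1180/51) = -1/6593/(-147601/51) = -51/147601*(-1/6593) = 51/973133393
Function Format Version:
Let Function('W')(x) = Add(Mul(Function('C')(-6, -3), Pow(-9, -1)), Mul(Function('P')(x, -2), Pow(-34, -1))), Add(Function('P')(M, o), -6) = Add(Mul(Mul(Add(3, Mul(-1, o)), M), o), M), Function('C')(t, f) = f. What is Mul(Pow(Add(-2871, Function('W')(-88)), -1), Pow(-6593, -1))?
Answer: Rational(51, 973133393) ≈ 5.2408e-8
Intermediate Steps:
Function('P')(M, o) = Add(6, M, Mul(M, o, Add(3, Mul(-1, o)))) (Function('P')(M, o) = Add(6, Add(Mul(Mul(Add(3, Mul(-1, o)), M), o), M)) = Add(6, Add(Mul(Mul(M, Add(3, Mul(-1, o))), o), M)) = Add(6, Add(Mul(M, o, Add(3, Mul(-1, o))), M)) = Add(6, Add(M, Mul(M, o, Add(3, Mul(-1, o))))) = Add(6, M, Mul(M, o, Add(3, Mul(-1, o)))))
Function('W')(x) = Add(Rational(8, 51), Mul(Rational(9, 34), x)) (Function('W')(x) = Add(Mul(-3, Pow(-9, -1)), Mul(Add(6, x, Mul(-1, x, Pow(-2, 2)), Mul(3, x, -2)), Pow(-34, -1))) = Add(Mul(-3, Rational(-1, 9)), Mul(Add(6, x, Mul(-1, x, 4), Mul(-6, x)), Rational(-1, 34))) = Add(Rational(1, 3), Mul(Add(6, x, Mul(-4, x), Mul(-6, x)), Rational(-1, 34))) = Add(Rational(1, 3), Mul(Add(6, Mul(-9, x)), Rational(-1, 34))) = Add(Rational(1, 3), Add(Rational(-3, 17), Mul(Rational(9, 34), x))) = Add(Rational(8, 51), Mul(Rational(9, 34), x)))
Mul(Pow(Add(-2871, Function('W')(-88)), -1), Pow(-6593, -1)) = Mul(Pow(Add(-2871, Add(Rational(8, 51), Mul(Rational(9, 34), -88))), -1), Pow(-6593, -1)) = Mul(Pow(Add(-2871, Add(Rational(8, 51), Rational(-396, 17))), -1), Rational(-1, 6593)) = Mul(Pow(Add(-2871, Rational(-1180, 51)), -1), Rational(-1, 6593)) = Mul(Pow(Rational(-147601, 51), -1), Rational(-1, 6593)) = Mul(Rational(-51, 147601), Rational(-1, 6593)) = Rational(51, 973133393)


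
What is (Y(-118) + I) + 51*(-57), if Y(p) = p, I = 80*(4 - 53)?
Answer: -6945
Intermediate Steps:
I = -3920 (I = 80*(-49) = -3920)
(Y(-118) + I) + 51*(-57) = (-118 - 3920) + 51*(-57) = -4038 - 2907 = -6945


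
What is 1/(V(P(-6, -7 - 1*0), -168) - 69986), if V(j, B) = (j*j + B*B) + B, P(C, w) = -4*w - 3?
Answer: -1/41305 ≈ -2.4210e-5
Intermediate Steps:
P(C, w) = -3 - 4*w
V(j, B) = B + B² + j² (V(j, B) = (j² + B²) + B = (B² + j²) + B = B + B² + j²)
1/(V(P(-6, -7 - 1*0), -168) - 69986) = 1/((-168 + (-168)² + (-3 - 4*(-7 - 1*0))²) - 69986) = 1/((-168 + 28224 + (-3 - 4*(-7 + 0))²) - 69986) = 1/((-168 + 28224 + (-3 - 4*(-7))²) - 69986) = 1/((-168 + 28224 + (-3 + 28)²) - 69986) = 1/((-168 + 28224 + 25²) - 69986) = 1/((-168 + 28224 + 625) - 69986) = 1/(28681 - 69986) = 1/(-41305) = -1/41305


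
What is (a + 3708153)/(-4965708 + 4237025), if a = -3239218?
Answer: -468935/728683 ≈ -0.64354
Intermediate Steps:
(a + 3708153)/(-4965708 + 4237025) = (-3239218 + 3708153)/(-4965708 + 4237025) = 468935/(-728683) = 468935*(-1/728683) = -468935/728683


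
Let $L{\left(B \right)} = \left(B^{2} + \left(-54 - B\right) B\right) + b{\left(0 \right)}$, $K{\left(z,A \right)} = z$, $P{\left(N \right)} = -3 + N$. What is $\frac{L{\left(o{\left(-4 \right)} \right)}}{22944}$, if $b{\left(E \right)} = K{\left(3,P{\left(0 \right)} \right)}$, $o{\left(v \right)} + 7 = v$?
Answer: $\frac{199}{7648} \approx 0.02602$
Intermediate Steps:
$o{\left(v \right)} = -7 + v$
$b{\left(E \right)} = 3$
$L{\left(B \right)} = 3 + B^{2} + B \left(-54 - B\right)$ ($L{\left(B \right)} = \left(B^{2} + \left(-54 - B\right) B\right) + 3 = \left(B^{2} + B \left(-54 - B\right)\right) + 3 = 3 + B^{2} + B \left(-54 - B\right)$)
$\frac{L{\left(o{\left(-4 \right)} \right)}}{22944} = \frac{3 - 54 \left(-7 - 4\right)}{22944} = \left(3 - -594\right) \frac{1}{22944} = \left(3 + 594\right) \frac{1}{22944} = 597 \cdot \frac{1}{22944} = \frac{199}{7648}$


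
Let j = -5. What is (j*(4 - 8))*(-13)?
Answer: -260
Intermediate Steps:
(j*(4 - 8))*(-13) = -5*(4 - 8)*(-13) = -5*(-4)*(-13) = 20*(-13) = -260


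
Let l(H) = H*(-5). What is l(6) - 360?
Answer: -390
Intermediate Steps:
l(H) = -5*H
l(6) - 360 = -5*6 - 360 = -30 - 360 = -390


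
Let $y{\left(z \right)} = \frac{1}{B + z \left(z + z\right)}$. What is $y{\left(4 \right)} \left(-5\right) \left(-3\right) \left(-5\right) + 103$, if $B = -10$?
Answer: $\frac{2191}{22} \approx 99.591$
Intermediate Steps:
$y{\left(z \right)} = \frac{1}{-10 + 2 z^{2}}$ ($y{\left(z \right)} = \frac{1}{-10 + z \left(z + z\right)} = \frac{1}{-10 + z 2 z} = \frac{1}{-10 + 2 z^{2}}$)
$y{\left(4 \right)} \left(-5\right) \left(-3\right) \left(-5\right) + 103 = \frac{1}{2 \left(-5 + 4^{2}\right)} \left(-5\right) \left(-3\right) \left(-5\right) + 103 = \frac{1}{2 \left(-5 + 16\right)} 15 \left(-5\right) + 103 = \frac{1}{2 \cdot 11} \left(-75\right) + 103 = \frac{1}{2} \cdot \frac{1}{11} \left(-75\right) + 103 = \frac{1}{22} \left(-75\right) + 103 = - \frac{75}{22} + 103 = \frac{2191}{22}$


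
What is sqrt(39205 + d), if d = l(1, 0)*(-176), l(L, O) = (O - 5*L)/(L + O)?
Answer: sqrt(40085) ≈ 200.21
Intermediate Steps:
l(L, O) = (O - 5*L)/(L + O)
d = 880 (d = ((0 - 5*1)/(1 + 0))*(-176) = ((0 - 5)/1)*(-176) = (1*(-5))*(-176) = -5*(-176) = 880)
sqrt(39205 + d) = sqrt(39205 + 880) = sqrt(40085)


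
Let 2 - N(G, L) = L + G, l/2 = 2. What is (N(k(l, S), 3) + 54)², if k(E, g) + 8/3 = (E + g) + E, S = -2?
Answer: 22201/9 ≈ 2466.8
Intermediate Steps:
l = 4 (l = 2*2 = 4)
k(E, g) = -8/3 + g + 2*E (k(E, g) = -8/3 + ((E + g) + E) = -8/3 + (g + 2*E) = -8/3 + g + 2*E)
N(G, L) = 2 - G - L (N(G, L) = 2 - (L + G) = 2 - (G + L) = 2 + (-G - L) = 2 - G - L)
(N(k(l, S), 3) + 54)² = ((2 - (-8/3 - 2 + 2*4) - 1*3) + 54)² = ((2 - (-8/3 - 2 + 8) - 3) + 54)² = ((2 - 1*10/3 - 3) + 54)² = ((2 - 10/3 - 3) + 54)² = (-13/3 + 54)² = (149/3)² = 22201/9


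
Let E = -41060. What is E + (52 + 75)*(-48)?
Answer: -47156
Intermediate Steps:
E + (52 + 75)*(-48) = -41060 + (52 + 75)*(-48) = -41060 + 127*(-48) = -41060 - 6096 = -47156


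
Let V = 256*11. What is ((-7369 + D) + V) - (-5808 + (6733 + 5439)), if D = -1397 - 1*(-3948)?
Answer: -8366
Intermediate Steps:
D = 2551 (D = -1397 + 3948 = 2551)
V = 2816
((-7369 + D) + V) - (-5808 + (6733 + 5439)) = ((-7369 + 2551) + 2816) - (-5808 + (6733 + 5439)) = (-4818 + 2816) - (-5808 + 12172) = -2002 - 1*6364 = -2002 - 6364 = -8366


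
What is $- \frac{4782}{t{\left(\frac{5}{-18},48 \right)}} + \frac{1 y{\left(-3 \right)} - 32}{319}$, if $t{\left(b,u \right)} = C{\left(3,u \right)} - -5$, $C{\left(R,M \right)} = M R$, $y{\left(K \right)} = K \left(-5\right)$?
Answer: $- \frac{1527991}{47531} \approx -32.147$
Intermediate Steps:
$y{\left(K \right)} = - 5 K$
$t{\left(b,u \right)} = 5 + 3 u$ ($t{\left(b,u \right)} = u 3 - -5 = 3 u + 5 = 5 + 3 u$)
$- \frac{4782}{t{\left(\frac{5}{-18},48 \right)}} + \frac{1 y{\left(-3 \right)} - 32}{319} = - \frac{4782}{5 + 3 \cdot 48} + \frac{1 \left(\left(-5\right) \left(-3\right)\right) - 32}{319} = - \frac{4782}{5 + 144} + \left(1 \cdot 15 - 32\right) \frac{1}{319} = - \frac{4782}{149} + \left(15 - 32\right) \frac{1}{319} = \left(-4782\right) \frac{1}{149} - \frac{17}{319} = - \frac{4782}{149} - \frac{17}{319} = - \frac{1527991}{47531}$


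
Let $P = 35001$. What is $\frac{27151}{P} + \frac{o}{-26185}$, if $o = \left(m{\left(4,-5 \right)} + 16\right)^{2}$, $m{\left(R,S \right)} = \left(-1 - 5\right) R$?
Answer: $\frac{708708871}{916501185} \approx 0.77328$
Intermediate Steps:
$m{\left(R,S \right)} = - 6 R$
$o = 64$ ($o = \left(\left(-6\right) 4 + 16\right)^{2} = \left(-24 + 16\right)^{2} = \left(-8\right)^{2} = 64$)
$\frac{27151}{P} + \frac{o}{-26185} = \frac{27151}{35001} + \frac{64}{-26185} = 27151 \cdot \frac{1}{35001} + 64 \left(- \frac{1}{26185}\right) = \frac{27151}{35001} - \frac{64}{26185} = \frac{708708871}{916501185}$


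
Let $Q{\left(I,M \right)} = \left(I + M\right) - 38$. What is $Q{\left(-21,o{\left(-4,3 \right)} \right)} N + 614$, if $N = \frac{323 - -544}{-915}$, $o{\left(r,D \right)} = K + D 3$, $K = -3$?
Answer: $\frac{202587}{305} \approx 664.22$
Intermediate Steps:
$o{\left(r,D \right)} = -3 + 3 D$ ($o{\left(r,D \right)} = -3 + D 3 = -3 + 3 D$)
$Q{\left(I,M \right)} = -38 + I + M$
$N = - \frac{289}{305}$ ($N = \left(323 + 544\right) \left(- \frac{1}{915}\right) = 867 \left(- \frac{1}{915}\right) = - \frac{289}{305} \approx -0.94754$)
$Q{\left(-21,o{\left(-4,3 \right)} \right)} N + 614 = \left(-38 - 21 + \left(-3 + 3 \cdot 3\right)\right) \left(- \frac{289}{305}\right) + 614 = \left(-38 - 21 + \left(-3 + 9\right)\right) \left(- \frac{289}{305}\right) + 614 = \left(-38 - 21 + 6\right) \left(- \frac{289}{305}\right) + 614 = \left(-53\right) \left(- \frac{289}{305}\right) + 614 = \frac{15317}{305} + 614 = \frac{202587}{305}$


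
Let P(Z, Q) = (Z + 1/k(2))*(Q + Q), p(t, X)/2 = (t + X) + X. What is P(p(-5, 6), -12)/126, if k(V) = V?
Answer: -58/21 ≈ -2.7619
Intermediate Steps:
p(t, X) = 2*t + 4*X (p(t, X) = 2*((t + X) + X) = 2*((X + t) + X) = 2*(t + 2*X) = 2*t + 4*X)
P(Z, Q) = 2*Q*(1/2 + Z) (P(Z, Q) = (Z + 1/2)*(Q + Q) = (Z + 1/2)*(2*Q) = (1/2 + Z)*(2*Q) = 2*Q*(1/2 + Z))
P(p(-5, 6), -12)/126 = -12*(1 + 2*(2*(-5) + 4*6))/126 = -12*(1 + 2*(-10 + 24))*(1/126) = -12*(1 + 2*14)*(1/126) = -12*(1 + 28)*(1/126) = -12*29*(1/126) = -348*1/126 = -58/21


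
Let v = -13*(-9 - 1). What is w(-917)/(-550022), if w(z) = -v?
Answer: 65/275011 ≈ 0.00023635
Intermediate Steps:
v = 130 (v = -13*(-10) = 130)
w(z) = -130 (w(z) = -1*130 = -130)
w(-917)/(-550022) = -130/(-550022) = -130*(-1/550022) = 65/275011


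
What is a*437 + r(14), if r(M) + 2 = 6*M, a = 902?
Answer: 394256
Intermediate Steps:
r(M) = -2 + 6*M
a*437 + r(14) = 902*437 + (-2 + 6*14) = 394174 + (-2 + 84) = 394174 + 82 = 394256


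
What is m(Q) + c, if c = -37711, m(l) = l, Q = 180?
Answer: -37531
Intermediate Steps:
m(Q) + c = 180 - 37711 = -37531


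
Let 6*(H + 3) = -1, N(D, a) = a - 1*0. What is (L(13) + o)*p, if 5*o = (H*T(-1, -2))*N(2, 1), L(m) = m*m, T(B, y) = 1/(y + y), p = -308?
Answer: -1563023/30 ≈ -52101.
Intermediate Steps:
T(B, y) = 1/(2*y)
N(D, a) = a (N(D, a) = a + 0 = a)
H = -19/6 (H = -3 + (⅙)*(-1) = -3 - ⅙ = -19/6 ≈ -3.1667)
L(m) = m²
o = 19/120 (o = (-19/(12*(-2))*1)/5 = (-19*(-1)/(12*2)*1)/5 = (-19/6*(-¼)*1)/5 = ((19/24)*1)/5 = (⅕)*(19/24) = 19/120 ≈ 0.15833)
(L(13) + o)*p = (13² + 19/120)*(-308) = (169 + 19/120)*(-308) = (20299/120)*(-308) = -1563023/30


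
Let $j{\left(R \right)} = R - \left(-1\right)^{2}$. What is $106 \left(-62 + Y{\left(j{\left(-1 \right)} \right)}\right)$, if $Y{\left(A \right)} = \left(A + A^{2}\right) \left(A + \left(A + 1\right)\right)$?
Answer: $-7208$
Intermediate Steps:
$j{\left(R \right)} = -1 + R$ ($j{\left(R \right)} = R - 1 = -1 + R$)
$Y{\left(A \right)} = \left(1 + 2 A\right) \left(A + A^{2}\right)$ ($Y{\left(A \right)} = \left(A + A^{2}\right) \left(A + \left(1 + A\right)\right) = \left(A + A^{2}\right) \left(1 + 2 A\right) = \left(1 + 2 A\right) \left(A + A^{2}\right)$)
$106 \left(-62 + Y{\left(j{\left(-1 \right)} \right)}\right) = 106 \left(-62 + \left(-1 - 1\right) \left(1 + 2 \left(-1 - 1\right)^{2} + 3 \left(-1 - 1\right)\right)\right) = 106 \left(-62 - 2 \left(1 + 2 \left(-2\right)^{2} + 3 \left(-2\right)\right)\right) = 106 \left(-62 - 2 \left(1 + 2 \cdot 4 - 6\right)\right) = 106 \left(-62 - 2 \left(1 + 8 - 6\right)\right) = 106 \left(-62 - 6\right) = 106 \left(-68\right) = -7208$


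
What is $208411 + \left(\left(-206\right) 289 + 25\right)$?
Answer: $148902$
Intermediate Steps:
$208411 + \left(\left(-206\right) 289 + 25\right) = 208411 + \left(-59534 + 25\right) = 208411 - 59509 = 148902$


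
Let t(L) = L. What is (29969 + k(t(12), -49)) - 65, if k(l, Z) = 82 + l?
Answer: 29998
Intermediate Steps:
(29969 + k(t(12), -49)) - 65 = (29969 + (82 + 12)) - 65 = (29969 + 94) - 65 = 30063 - 65 = 29998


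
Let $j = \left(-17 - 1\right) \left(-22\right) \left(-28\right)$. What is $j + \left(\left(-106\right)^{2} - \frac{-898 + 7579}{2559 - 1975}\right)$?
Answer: $\frac{79751}{584} \approx 136.56$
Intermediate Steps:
$j = -11088$ ($j = \left(-18\right) \left(-22\right) \left(-28\right) = 396 \left(-28\right) = -11088$)
$j + \left(\left(-106\right)^{2} - \frac{-898 + 7579}{2559 - 1975}\right) = -11088 + \left(\left(-106\right)^{2} - \frac{-898 + 7579}{2559 - 1975}\right) = -11088 + \left(11236 - \frac{6681}{584}\right) = -11088 + \frac{6555143}{584} = \frac{79751}{584}$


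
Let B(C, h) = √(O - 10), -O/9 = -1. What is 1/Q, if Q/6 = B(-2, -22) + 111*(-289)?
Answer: -10693/2058124484 - I/6174373452 ≈ -5.1955e-6 - 1.6196e-10*I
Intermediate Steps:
O = 9 (O = -9*(-1) = 9)
B(C, h) = I (B(C, h) = √(9 - 10) = √(-1) = I)
Q = -192474 + 6*I (Q = 6*(I + 111*(-289)) = 6*(I - 32079) = 6*(-32079 + I) = -192474 + 6*I ≈ -1.9247e+5 + 6.0*I)
1/Q = 1/(-192474 + 6*I) = (-192474 - 6*I)/37046240712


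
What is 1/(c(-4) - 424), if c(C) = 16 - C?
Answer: -1/404 ≈ -0.0024752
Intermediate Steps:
1/(c(-4) - 424) = 1/((16 - 1*(-4)) - 424) = 1/((16 + 4) - 424) = 1/(20 - 424) = 1/(-404) = -1/404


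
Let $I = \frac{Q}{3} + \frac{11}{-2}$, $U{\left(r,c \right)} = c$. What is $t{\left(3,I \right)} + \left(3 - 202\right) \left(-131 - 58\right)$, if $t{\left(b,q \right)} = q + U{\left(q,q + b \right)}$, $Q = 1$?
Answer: $\frac{112811}{3} \approx 37604.0$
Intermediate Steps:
$I = - \frac{31}{6}$ ($I = 1 \cdot \frac{1}{3} + \frac{11}{-2} = 1 \cdot \frac{1}{3} + 11 \left(- \frac{1}{2}\right) = \frac{1}{3} - \frac{11}{2} = - \frac{31}{6} \approx -5.1667$)
$t{\left(b,q \right)} = b + 2 q$ ($t{\left(b,q \right)} = q + \left(q + b\right) = q + \left(b + q\right) = b + 2 q$)
$t{\left(3,I \right)} + \left(3 - 202\right) \left(-131 - 58\right) = \left(3 + 2 \left(- \frac{31}{6}\right)\right) + \left(3 - 202\right) \left(-131 - 58\right) = \left(3 - \frac{31}{3}\right) - -37611 = - \frac{22}{3} + 37611 = \frac{112811}{3}$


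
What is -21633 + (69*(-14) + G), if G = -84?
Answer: -22683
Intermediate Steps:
-21633 + (69*(-14) + G) = -21633 + (69*(-14) - 84) = -21633 + (-966 - 84) = -21633 - 1050 = -22683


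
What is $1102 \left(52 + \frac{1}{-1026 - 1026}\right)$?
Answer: $\frac{3094387}{54} \approx 57303.0$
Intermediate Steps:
$1102 \left(52 + \frac{1}{-1026 - 1026}\right) = 1102 \left(52 + \frac{1}{-2052}\right) = 1102 \left(52 - \frac{1}{2052}\right) = 1102 \cdot \frac{106703}{2052} = \frac{3094387}{54}$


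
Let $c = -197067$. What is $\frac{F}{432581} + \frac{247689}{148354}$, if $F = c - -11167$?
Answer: $\frac{79566546709}{64175121674} \approx 1.2398$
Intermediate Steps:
$F = -185900$ ($F = -197067 - -11167 = -197067 + 11167 = -185900$)
$\frac{F}{432581} + \frac{247689}{148354} = - \frac{185900}{432581} + \frac{247689}{148354} = \frac{79566546709}{64175121674}$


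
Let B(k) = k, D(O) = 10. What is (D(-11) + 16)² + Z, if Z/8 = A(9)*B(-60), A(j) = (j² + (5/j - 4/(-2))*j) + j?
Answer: -53564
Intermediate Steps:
A(j) = j + j² + j*(2 + 5/j) (A(j) = (j² + (5/j - 4*(-½))*j) + j = (j² + (5/j + 2)*j) + j = (j² + (2 + 5/j)*j) + j = (j² + j*(2 + 5/j)) + j = j + j² + j*(2 + 5/j))
Z = -54240 (Z = 8*((5 + 9² + 3*9)*(-60)) = 8*((5 + 81 + 27)*(-60)) = 8*(113*(-60)) = 8*(-6780) = -54240)
(D(-11) + 16)² + Z = (10 + 16)² - 54240 = 26² - 54240 = 676 - 54240 = -53564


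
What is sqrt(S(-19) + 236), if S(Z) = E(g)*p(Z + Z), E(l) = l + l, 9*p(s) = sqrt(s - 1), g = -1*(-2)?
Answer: 2*sqrt(531 + I*sqrt(39))/3 ≈ 15.363 + 0.090335*I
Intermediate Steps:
g = 2
p(s) = sqrt(-1 + s)/9 (p(s) = sqrt(s - 1)/9 = sqrt(-1 + s)/9)
E(l) = 2*l
S(Z) = 4*sqrt(-1 + 2*Z)/9 (S(Z) = (2*2)*(sqrt(-1 + (Z + Z))/9) = 4*(sqrt(-1 + 2*Z)/9) = 4*sqrt(-1 + 2*Z)/9)
sqrt(S(-19) + 236) = sqrt(4*sqrt(-1 + 2*(-19))/9 + 236) = sqrt(4*sqrt(-1 - 38)/9 + 236) = sqrt(4*sqrt(-39)/9 + 236) = sqrt(4*(I*sqrt(39))/9 + 236) = sqrt(4*I*sqrt(39)/9 + 236) = sqrt(236 + 4*I*sqrt(39)/9)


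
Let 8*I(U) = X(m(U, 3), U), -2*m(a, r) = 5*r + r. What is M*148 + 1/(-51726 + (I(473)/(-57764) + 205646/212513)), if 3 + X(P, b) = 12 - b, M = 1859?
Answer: 1782619090402627522/6479141250483 ≈ 2.7513e+5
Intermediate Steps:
m(a, r) = -3*r (m(a, r) = -(5*r + r)/2 = -3*r)
X(P, b) = 9 - b (X(P, b) = -3 + (12 - b) = 9 - b)
I(U) = 9/8 - U/8 (I(U) = (9 - U)/8 = 9/8 - U/8)
M*148 + 1/(-51726 + (I(473)/(-57764) + 205646/212513)) = 1859*148 + 1/(-51726 + ((9/8 - 1/8*473)/(-57764) + 205646/212513)) = 275132 + 1/(-51726 + ((9/8 - 473/8)*(-1/57764) + 205646*(1/212513))) = 275132 + 1/(-51726 + (-58*(-1/57764) + 29378/30359)) = 275132 + 1/(-51726 + (29/28882 + 29378/30359)) = 275132 + 1/(-51726 + 121339401/125261234) = 275132 + 1/(-6479141250483/125261234) = 275132 - 125261234/6479141250483 = 1782619090402627522/6479141250483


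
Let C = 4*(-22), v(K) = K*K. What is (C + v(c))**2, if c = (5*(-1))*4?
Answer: 97344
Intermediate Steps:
c = -20 (c = -5*4 = -20)
v(K) = K**2
C = -88
(C + v(c))**2 = (-88 + (-20)**2)**2 = (-88 + 400)**2 = 312**2 = 97344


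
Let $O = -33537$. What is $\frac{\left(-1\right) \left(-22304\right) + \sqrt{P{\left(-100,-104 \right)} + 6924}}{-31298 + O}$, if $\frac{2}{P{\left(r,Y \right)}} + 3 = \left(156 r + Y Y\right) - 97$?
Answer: $- \frac{22304}{64835} - \frac{\sqrt{41290329894}}{158327070} \approx -0.34529$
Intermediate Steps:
$P{\left(r,Y \right)} = \frac{2}{-100 + Y^{2} + 156 r}$ ($P{\left(r,Y \right)} = \frac{2}{-3 - \left(97 - 156 r - Y Y\right)} = \frac{2}{-3 - \left(97 - Y^{2} - 156 r\right)} = \frac{2}{-3 + \left(-97 + Y^{2} + 156 r\right)} = \frac{2}{-100 + Y^{2} + 156 r}$)
$\frac{\left(-1\right) \left(-22304\right) + \sqrt{P{\left(-100,-104 \right)} + 6924}}{-31298 + O} = \frac{\left(-1\right) \left(-22304\right) + \sqrt{\frac{2}{-100 + \left(-104\right)^{2} + 156 \left(-100\right)} + 6924}}{-31298 - 33537} = \frac{22304 + \sqrt{\frac{2}{-100 + 10816 - 15600} + 6924}}{-64835} = \left(22304 + \sqrt{\frac{2}{-4884} + 6924}\right) \left(- \frac{1}{64835}\right) = \left(22304 + \sqrt{2 \left(- \frac{1}{4884}\right) + 6924}\right) \left(- \frac{1}{64835}\right) = \left(22304 + \sqrt{- \frac{1}{2442} + 6924}\right) \left(- \frac{1}{64835}\right) = \left(22304 + \sqrt{\frac{16908407}{2442}}\right) \left(- \frac{1}{64835}\right) = \left(22304 + \frac{\sqrt{41290329894}}{2442}\right) \left(- \frac{1}{64835}\right) = - \frac{22304}{64835} - \frac{\sqrt{41290329894}}{158327070}$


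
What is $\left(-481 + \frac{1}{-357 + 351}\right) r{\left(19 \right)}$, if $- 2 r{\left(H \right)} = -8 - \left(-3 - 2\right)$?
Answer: $- \frac{2887}{4} \approx -721.75$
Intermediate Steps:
$r{\left(H \right)} = \frac{3}{2}$ ($r{\left(H \right)} = - \frac{-8 - \left(-3 - 2\right)}{2} = - \frac{-8 - -5}{2} = - \frac{-8 + 5}{2} = \left(- \frac{1}{2}\right) \left(-3\right) = \frac{3}{2}$)
$\left(-481 + \frac{1}{-357 + 351}\right) r{\left(19 \right)} = \left(-481 + \frac{1}{-357 + 351}\right) \frac{3}{2} = \left(-481 + \frac{1}{-6}\right) \frac{3}{2} = \left(-481 - \frac{1}{6}\right) \frac{3}{2} = \left(- \frac{2887}{6}\right) \frac{3}{2} = - \frac{2887}{4}$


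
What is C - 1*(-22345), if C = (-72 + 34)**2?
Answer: 23789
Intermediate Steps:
C = 1444 (C = (-38)**2 = 1444)
C - 1*(-22345) = 1444 - 1*(-22345) = 1444 + 22345 = 23789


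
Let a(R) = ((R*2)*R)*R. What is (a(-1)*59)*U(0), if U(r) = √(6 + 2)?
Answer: -236*√2 ≈ -333.75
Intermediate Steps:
a(R) = 2*R³ (a(R) = ((2*R)*R)*R = (2*R²)*R = 2*R³)
U(r) = 2*√2 (U(r) = √8 = 2*√2)
(a(-1)*59)*U(0) = ((2*(-1)³)*59)*(2*√2) = ((2*(-1))*59)*(2*√2) = (-2*59)*(2*√2) = -236*√2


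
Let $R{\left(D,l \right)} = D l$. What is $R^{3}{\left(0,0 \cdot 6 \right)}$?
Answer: $0$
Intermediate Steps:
$R^{3}{\left(0,0 \cdot 6 \right)} = \left(0 \cdot 0 \cdot 6\right)^{3} = \left(0 \cdot 0\right)^{3} = 0^{3} = 0$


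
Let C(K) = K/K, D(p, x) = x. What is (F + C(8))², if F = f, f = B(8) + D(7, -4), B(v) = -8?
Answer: 121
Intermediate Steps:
f = -12 (f = -8 - 4 = -12)
C(K) = 1
F = -12
(F + C(8))² = (-12 + 1)² = (-11)² = 121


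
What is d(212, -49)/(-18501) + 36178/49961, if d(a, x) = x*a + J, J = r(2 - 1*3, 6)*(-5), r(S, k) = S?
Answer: 396024747/308109487 ≈ 1.2853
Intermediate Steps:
J = 5 (J = (2 - 1*3)*(-5) = (2 - 3)*(-5) = -1*(-5) = 5)
d(a, x) = 5 + a*x (d(a, x) = x*a + 5 = a*x + 5 = 5 + a*x)
d(212, -49)/(-18501) + 36178/49961 = (5 + 212*(-49))/(-18501) + 36178/49961 = (5 - 10388)*(-1/18501) + 36178*(1/49961) = -10383*(-1/18501) + 36178/49961 = 3461/6167 + 36178/49961 = 396024747/308109487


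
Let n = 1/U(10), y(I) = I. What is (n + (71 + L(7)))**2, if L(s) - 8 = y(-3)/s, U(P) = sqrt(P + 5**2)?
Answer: (2750 + sqrt(35))**2/1225 ≈ 6200.1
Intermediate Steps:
U(P) = sqrt(25 + P) (U(P) = sqrt(P + 25) = sqrt(25 + P))
L(s) = 8 - 3/s
n = sqrt(35)/35 (n = 1/(sqrt(25 + 10)) = 1/(sqrt(35)) = sqrt(35)/35 ≈ 0.16903)
(n + (71 + L(7)))**2 = (sqrt(35)/35 + (71 + (8 - 3/7)))**2 = (sqrt(35)/35 + (71 + 53/7))**2 = (sqrt(35)/35 + 550/7)**2 = (550/7 + sqrt(35)/35)**2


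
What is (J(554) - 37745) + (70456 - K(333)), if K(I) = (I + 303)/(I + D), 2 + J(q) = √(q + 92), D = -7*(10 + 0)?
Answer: 8601831/263 + √646 ≈ 32732.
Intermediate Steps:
D = -70 (D = -7*10 = -70)
J(q) = -2 + √(92 + q) (J(q) = -2 + √(q + 92) = -2 + √(92 + q))
K(I) = (303 + I)/(-70 + I) (K(I) = (I + 303)/(I - 70) = (303 + I)/(-70 + I))
(J(554) - 37745) + (70456 - K(333)) = ((-2 + √(92 + 554)) - 37745) + (70456 - (303 + 333)/(-70 + 333)) = ((-2 + √646) - 37745) + (70456 - 636/263) = (-37747 + √646) + (70456 - 636/263) = (-37747 + √646) + 18529292/263 = 8601831/263 + √646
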